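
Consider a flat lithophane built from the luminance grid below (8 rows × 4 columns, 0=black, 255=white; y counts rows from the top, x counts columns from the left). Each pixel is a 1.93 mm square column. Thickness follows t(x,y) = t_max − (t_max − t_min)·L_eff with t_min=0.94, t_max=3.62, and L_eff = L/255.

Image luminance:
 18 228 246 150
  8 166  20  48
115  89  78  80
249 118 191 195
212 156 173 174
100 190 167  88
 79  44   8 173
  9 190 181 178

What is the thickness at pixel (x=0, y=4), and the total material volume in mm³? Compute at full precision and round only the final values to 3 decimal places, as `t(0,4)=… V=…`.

t(0,4)=1.392 V=270.164

span = t_max - t_min = 3.62 - 0.94 = 2.680
L(0,4) = 212, L_eff = 212/255 = 0.831373
t(0,4) = 3.62 - 2.680·0.831373 = 1.392
Σt over all 8·4 pixels = 462373/6375 ≈ 72.5290980
V = pitch²·Σt = 1.93²·462373/6375 = 270.164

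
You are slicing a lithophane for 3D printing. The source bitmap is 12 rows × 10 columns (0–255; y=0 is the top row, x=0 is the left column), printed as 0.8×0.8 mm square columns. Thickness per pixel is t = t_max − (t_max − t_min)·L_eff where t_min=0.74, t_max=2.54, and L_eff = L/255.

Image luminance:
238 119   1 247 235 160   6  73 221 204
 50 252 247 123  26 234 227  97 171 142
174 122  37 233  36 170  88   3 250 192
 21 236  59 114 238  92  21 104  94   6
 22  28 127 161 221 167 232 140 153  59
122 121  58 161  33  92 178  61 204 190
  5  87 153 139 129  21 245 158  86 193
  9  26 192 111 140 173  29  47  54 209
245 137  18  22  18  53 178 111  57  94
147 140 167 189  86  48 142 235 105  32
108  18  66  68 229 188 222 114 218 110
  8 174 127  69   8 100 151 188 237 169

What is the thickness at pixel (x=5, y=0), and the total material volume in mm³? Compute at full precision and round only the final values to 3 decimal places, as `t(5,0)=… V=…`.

span = t_max - t_min = 2.54 - 0.74 = 1.800
L(5,0) = 160, L_eff = 160/255 = 0.627451
t(5,0) = 2.54 - 1.800·0.627451 = 1.411
Σt over all 12·10 pixels = 16971/85 ≈ 199.6588235
V = pitch²·Σt = 0.8²·16971/85 = 127.782

t(5,0)=1.411 V=127.782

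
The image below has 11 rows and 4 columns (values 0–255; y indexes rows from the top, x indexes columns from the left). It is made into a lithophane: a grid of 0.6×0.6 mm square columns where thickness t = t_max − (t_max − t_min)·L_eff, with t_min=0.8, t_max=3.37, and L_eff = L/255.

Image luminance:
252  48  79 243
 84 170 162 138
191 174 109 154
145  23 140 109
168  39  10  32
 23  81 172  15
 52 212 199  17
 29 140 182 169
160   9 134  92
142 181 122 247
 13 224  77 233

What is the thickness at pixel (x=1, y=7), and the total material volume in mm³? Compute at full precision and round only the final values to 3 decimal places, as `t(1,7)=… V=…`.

span = t_max - t_min = 3.37 - 0.8 = 2.570
L(1,7) = 140, L_eff = 140/255 = 0.549020
t(1,7) = 3.37 - 2.570·0.549020 = 1.959
Σt over all 11·4 pixels = 19157/204 ≈ 93.9068627
V = pitch²·Σt = 0.6²·19157/204 = 33.806

t(1,7)=1.959 V=33.806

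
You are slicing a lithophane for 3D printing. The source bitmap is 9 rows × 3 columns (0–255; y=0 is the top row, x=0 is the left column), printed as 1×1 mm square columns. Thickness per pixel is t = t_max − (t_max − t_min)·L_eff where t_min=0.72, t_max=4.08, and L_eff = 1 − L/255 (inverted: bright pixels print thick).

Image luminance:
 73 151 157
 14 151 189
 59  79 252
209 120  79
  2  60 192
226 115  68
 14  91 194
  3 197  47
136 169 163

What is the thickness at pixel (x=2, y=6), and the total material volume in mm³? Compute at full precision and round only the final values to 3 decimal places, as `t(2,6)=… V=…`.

t(2,6)=3.276 V=61.736

span = t_max - t_min = 4.08 - 0.72 = 3.360
L(2,6) = 194, L_eff = 1 - 194/255 = 0.239216 (inverted)
t(2,6) = 4.08 - 3.360·0.239216 = 3.276
Σt over all 9·3 pixels = 26238/425 ≈ 61.7364706
V = pitch²·Σt = 1²·26238/425 = 61.736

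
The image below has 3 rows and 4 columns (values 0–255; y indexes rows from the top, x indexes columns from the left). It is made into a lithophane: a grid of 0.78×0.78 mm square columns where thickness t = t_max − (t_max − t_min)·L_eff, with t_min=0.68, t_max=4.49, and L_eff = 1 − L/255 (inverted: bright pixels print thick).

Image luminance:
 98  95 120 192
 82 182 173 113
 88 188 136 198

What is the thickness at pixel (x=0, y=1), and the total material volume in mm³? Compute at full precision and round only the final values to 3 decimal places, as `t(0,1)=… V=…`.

t(0,1)=1.905 V=20.100

span = t_max - t_min = 4.49 - 0.68 = 3.810
L(0,1) = 82, L_eff = 1 - 82/255 = 0.678431 (inverted)
t(0,1) = 4.49 - 3.810·0.678431 = 1.905
Σt over all 3·4 pixels = 56163/1700 ≈ 33.0370588
V = pitch²·Σt = 0.78²·56163/1700 = 20.100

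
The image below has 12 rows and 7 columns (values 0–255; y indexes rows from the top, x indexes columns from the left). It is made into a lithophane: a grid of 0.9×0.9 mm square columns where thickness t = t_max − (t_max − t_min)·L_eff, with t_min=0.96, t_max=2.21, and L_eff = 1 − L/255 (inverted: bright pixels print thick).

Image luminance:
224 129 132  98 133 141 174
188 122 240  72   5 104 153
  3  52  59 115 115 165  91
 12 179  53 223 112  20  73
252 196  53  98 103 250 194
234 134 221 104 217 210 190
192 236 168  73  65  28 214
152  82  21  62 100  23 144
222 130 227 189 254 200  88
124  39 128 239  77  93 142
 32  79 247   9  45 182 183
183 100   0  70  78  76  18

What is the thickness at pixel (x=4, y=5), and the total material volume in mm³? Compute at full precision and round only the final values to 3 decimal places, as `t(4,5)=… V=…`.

t(4,5)=2.024 V=107.633

span = t_max - t_min = 2.21 - 0.96 = 1.250
L(4,5) = 217, L_eff = 1 - 217/255 = 0.149020 (inverted)
t(4,5) = 2.21 - 1.250·0.149020 = 2.024
Σt over all 12·7 pixels = 677689/5100 ≈ 132.8801961
V = pitch²·Σt = 0.9²·677689/5100 = 107.633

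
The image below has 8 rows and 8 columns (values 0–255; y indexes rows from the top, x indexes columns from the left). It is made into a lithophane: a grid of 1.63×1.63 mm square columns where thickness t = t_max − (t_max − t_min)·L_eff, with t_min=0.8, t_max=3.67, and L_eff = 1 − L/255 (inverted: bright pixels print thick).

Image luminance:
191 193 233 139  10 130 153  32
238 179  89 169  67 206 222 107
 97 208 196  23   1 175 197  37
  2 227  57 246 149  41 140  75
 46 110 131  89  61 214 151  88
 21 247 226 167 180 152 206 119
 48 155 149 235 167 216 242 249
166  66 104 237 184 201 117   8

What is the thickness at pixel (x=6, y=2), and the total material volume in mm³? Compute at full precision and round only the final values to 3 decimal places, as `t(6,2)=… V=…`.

t(6,2)=3.017 V=404.593

span = t_max - t_min = 3.67 - 0.8 = 2.870
L(6,2) = 197, L_eff = 1 - 197/255 = 0.227451 (inverted)
t(6,2) = 3.67 - 2.870·0.227451 = 3.017
Σt over all 8·8 pixels = 3883147/25500 ≈ 152.2802745
V = pitch²·Σt = 1.63²·3883147/25500 = 404.593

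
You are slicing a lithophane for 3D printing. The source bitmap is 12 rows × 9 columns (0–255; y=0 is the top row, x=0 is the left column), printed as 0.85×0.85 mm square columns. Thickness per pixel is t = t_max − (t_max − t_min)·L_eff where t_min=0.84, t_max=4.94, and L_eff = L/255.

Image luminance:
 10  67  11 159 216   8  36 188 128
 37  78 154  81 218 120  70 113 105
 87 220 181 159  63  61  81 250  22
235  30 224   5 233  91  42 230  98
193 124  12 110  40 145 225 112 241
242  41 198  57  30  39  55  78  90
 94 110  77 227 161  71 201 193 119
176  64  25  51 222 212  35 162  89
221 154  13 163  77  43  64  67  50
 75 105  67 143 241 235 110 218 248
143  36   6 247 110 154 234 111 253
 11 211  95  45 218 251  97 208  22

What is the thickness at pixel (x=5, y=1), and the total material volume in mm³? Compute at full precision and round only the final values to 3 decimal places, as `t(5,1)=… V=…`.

t(5,1)=3.011 V=232.384

span = t_max - t_min = 4.94 - 0.84 = 4.100
L(5,1) = 120, L_eff = 120/255 = 0.470588
t(5,1) = 4.94 - 4.100·0.470588 = 3.011
Σt over all 12·9 pixels = 410089/1275 ≈ 321.6384314
V = pitch²·Σt = 0.85²·410089/1275 = 232.384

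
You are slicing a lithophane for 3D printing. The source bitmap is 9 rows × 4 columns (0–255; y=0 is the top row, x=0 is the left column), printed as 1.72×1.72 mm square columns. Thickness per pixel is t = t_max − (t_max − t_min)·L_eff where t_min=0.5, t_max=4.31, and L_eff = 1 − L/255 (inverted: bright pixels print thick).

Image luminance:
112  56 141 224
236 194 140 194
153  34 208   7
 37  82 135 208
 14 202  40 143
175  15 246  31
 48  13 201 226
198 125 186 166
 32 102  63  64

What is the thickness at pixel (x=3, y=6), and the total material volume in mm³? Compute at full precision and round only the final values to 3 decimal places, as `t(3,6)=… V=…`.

t(3,6)=3.877 V=249.994

span = t_max - t_min = 4.31 - 0.5 = 3.810
L(3,6) = 226, L_eff = 1 - 226/255 = 0.113725 (inverted)
t(3,6) = 4.31 - 3.810·0.113725 = 3.877
Σt over all 9·4 pixels = 718277/8500 ≈ 84.5031765
V = pitch²·Σt = 1.72²·718277/8500 = 249.994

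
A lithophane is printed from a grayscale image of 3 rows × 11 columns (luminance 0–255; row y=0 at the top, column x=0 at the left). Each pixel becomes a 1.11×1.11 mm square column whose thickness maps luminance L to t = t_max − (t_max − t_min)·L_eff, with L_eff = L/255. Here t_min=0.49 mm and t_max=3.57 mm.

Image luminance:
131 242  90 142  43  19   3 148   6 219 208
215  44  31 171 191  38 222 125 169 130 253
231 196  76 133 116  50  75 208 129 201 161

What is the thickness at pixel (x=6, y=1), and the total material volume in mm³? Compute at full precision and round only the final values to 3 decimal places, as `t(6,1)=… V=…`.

t(6,1)=0.889 V=79.436

span = t_max - t_min = 3.57 - 0.49 = 3.080
L(6,1) = 222, L_eff = 222/255 = 0.870588
t(6,1) = 3.57 - 3.080·0.870588 = 0.889
Σt over all 3·11 pixels = 548009/8500 ≈ 64.4716471
V = pitch²·Σt = 1.11²·548009/8500 = 79.436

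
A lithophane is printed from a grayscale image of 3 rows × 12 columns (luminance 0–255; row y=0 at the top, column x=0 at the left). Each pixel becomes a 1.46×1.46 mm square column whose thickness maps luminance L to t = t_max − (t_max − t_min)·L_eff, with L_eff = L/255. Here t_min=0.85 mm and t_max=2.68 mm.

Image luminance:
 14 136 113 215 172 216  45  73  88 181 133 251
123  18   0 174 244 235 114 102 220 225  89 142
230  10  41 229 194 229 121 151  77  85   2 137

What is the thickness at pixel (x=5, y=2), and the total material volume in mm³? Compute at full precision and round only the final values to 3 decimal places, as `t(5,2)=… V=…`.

span = t_max - t_min = 2.68 - 0.85 = 1.830
L(5,2) = 229, L_eff = 229/255 = 0.898039
t(5,2) = 2.68 - 1.830·0.898039 = 1.037
Σt over all 3·12 pixels = 525511/8500 ≈ 61.8248235
V = pitch²·Σt = 1.46²·525511/8500 = 131.786

t(5,2)=1.037 V=131.786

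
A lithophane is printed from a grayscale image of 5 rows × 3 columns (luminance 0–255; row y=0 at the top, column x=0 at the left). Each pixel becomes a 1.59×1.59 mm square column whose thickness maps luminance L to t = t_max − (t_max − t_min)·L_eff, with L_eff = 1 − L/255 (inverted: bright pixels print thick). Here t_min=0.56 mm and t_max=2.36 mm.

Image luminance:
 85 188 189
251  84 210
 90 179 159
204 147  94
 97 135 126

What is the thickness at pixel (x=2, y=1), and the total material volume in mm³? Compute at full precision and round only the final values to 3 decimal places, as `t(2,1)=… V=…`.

t(2,1)=2.042 V=61.174

span = t_max - t_min = 2.36 - 0.56 = 1.800
L(2,1) = 210, L_eff = 1 - 210/255 = 0.176471 (inverted)
t(2,1) = 2.36 - 1.800·0.176471 = 2.042
Σt over all 5·3 pixels = 10284/425 ≈ 24.1976471
V = pitch²·Σt = 1.59²·10284/425 = 61.174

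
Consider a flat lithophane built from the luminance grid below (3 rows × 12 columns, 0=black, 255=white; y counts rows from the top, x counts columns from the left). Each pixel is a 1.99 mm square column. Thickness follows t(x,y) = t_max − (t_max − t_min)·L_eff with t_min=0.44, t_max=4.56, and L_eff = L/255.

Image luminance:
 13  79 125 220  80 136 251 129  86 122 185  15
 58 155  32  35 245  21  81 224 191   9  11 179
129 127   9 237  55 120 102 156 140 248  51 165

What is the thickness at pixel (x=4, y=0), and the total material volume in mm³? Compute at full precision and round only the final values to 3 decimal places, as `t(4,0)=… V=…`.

span = t_max - t_min = 4.56 - 0.44 = 4.120
L(4,0) = 80, L_eff = 80/255 = 0.313725
t(4,0) = 4.56 - 4.120·0.313725 = 3.267
Σt over all 3·12 pixels = 203919/2125 ≈ 95.9618824
V = pitch²·Σt = 1.99²·203919/2125 = 380.019

t(4,0)=3.267 V=380.019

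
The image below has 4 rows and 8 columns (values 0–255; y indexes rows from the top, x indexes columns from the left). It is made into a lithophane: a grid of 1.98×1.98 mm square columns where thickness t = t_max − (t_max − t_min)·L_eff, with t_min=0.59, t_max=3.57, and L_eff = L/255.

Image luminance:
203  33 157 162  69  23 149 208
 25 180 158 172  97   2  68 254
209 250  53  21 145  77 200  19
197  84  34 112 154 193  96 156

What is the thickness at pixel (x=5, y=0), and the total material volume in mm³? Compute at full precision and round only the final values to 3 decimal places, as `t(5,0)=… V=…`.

span = t_max - t_min = 3.57 - 0.59 = 2.980
L(5,0) = 23, L_eff = 23/255 = 0.090196
t(5,0) = 3.57 - 2.980·0.090196 = 3.301
Σt over all 4·8 pixels = 28884/425 ≈ 67.9623529
V = pitch²·Σt = 1.98²·28884/425 = 266.440

t(5,0)=3.301 V=266.440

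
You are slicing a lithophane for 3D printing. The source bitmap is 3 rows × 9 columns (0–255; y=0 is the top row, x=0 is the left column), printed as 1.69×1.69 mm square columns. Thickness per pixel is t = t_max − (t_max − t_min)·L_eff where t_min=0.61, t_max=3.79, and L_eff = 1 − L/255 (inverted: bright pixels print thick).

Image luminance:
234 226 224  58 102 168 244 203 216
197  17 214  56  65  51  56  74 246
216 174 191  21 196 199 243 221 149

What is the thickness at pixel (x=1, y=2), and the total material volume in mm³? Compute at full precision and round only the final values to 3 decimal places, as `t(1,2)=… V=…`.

span = t_max - t_min = 3.79 - 0.61 = 3.180
L(1,2) = 174, L_eff = 1 - 174/255 = 0.317647 (inverted)
t(1,2) = 3.79 - 3.180·0.317647 = 2.780
Σt over all 3·9 pixels = 591661/8500 ≈ 69.6071765
V = pitch²·Σt = 1.69²·591661/8500 = 198.805

t(1,2)=2.780 V=198.805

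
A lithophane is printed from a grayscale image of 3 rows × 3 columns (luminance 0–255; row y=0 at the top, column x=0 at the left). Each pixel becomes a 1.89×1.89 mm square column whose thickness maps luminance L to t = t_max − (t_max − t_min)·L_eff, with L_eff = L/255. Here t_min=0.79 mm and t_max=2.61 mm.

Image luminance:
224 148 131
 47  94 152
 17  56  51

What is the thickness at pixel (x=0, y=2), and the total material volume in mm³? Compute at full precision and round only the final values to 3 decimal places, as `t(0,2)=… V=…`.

t(0,2)=2.489 V=60.453

span = t_max - t_min = 2.61 - 0.79 = 1.820
L(0,2) = 17, L_eff = 17/255 = 0.066667
t(0,2) = 2.61 - 1.820·0.066667 = 2.489
Σt over all 3·3 pixels = 86311/5100 ≈ 16.9237255
V = pitch²·Σt = 1.89²·86311/5100 = 60.453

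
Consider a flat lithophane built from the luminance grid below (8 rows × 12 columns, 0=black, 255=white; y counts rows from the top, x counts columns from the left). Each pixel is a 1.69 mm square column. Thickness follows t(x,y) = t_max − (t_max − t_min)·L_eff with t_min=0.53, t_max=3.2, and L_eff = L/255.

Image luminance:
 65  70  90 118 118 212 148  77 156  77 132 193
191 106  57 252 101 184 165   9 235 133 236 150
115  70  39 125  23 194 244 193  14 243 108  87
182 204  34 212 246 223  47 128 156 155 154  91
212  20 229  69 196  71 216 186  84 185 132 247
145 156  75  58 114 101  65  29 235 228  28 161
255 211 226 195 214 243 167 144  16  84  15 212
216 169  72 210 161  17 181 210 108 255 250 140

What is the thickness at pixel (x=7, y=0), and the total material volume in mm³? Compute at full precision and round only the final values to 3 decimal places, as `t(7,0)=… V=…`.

span = t_max - t_min = 3.2 - 0.53 = 2.670
L(7,0) = 77, L_eff = 77/255 = 0.301961
t(7,0) = 3.2 - 2.670·0.301961 = 2.394
Σt over all 8·12 pixels = 55409/340 ≈ 162.9676471
V = pitch²·Σt = 1.69²·55409/340 = 465.452

t(7,0)=2.394 V=465.452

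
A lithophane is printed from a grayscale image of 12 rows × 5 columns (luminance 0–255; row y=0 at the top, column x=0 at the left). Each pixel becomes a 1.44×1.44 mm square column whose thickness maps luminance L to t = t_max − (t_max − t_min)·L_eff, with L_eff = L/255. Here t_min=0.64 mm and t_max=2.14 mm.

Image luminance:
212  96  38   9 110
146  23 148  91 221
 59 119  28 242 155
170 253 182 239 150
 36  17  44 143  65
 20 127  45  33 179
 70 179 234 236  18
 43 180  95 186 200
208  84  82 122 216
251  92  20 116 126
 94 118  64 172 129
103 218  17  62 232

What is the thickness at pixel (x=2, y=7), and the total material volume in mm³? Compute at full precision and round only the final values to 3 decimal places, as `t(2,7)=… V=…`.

t(2,7)=1.581 V=176.390

span = t_max - t_min = 2.14 - 0.64 = 1.500
L(2,7) = 95, L_eff = 95/255 = 0.372549
t(2,7) = 2.14 - 1.500·0.372549 = 1.581
Σt over all 12·5 pixels = 14461/170 ≈ 85.0647059
V = pitch²·Σt = 1.44²·14461/170 = 176.390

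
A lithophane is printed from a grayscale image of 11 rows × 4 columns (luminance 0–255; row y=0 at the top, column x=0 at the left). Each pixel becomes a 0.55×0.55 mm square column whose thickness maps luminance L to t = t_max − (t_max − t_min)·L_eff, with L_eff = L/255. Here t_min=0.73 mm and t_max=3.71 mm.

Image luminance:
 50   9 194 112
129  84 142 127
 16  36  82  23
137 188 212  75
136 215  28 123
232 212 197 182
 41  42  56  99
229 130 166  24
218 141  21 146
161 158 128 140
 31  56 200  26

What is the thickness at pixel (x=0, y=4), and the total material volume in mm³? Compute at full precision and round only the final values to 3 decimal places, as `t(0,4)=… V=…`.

t(0,4)=2.121 V=31.160

span = t_max - t_min = 3.71 - 0.73 = 2.980
L(0,4) = 136, L_eff = 136/255 = 0.533333
t(0,4) = 3.71 - 2.980·0.533333 = 2.121
Σt over all 11·4 pixels = 218894/2125 ≈ 103.0089412
V = pitch²·Σt = 0.55²·218894/2125 = 31.160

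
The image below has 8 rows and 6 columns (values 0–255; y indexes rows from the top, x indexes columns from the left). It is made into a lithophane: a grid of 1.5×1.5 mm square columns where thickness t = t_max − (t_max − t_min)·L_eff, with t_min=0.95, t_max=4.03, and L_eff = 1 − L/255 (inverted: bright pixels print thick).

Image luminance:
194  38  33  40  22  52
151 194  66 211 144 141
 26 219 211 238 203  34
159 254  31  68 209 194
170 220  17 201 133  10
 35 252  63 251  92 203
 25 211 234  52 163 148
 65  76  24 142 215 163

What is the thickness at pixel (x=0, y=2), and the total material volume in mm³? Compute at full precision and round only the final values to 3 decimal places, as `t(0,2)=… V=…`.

span = t_max - t_min = 4.03 - 0.95 = 3.080
L(0,2) = 26, L_eff = 1 - 26/255 = 0.898039 (inverted)
t(0,2) = 4.03 - 3.080·0.898039 = 1.264
Σt over all 8·6 pixels = 258523/2125 ≈ 121.6578824
V = pitch²·Σt = 1.5²·258523/2125 = 273.730

t(0,2)=1.264 V=273.730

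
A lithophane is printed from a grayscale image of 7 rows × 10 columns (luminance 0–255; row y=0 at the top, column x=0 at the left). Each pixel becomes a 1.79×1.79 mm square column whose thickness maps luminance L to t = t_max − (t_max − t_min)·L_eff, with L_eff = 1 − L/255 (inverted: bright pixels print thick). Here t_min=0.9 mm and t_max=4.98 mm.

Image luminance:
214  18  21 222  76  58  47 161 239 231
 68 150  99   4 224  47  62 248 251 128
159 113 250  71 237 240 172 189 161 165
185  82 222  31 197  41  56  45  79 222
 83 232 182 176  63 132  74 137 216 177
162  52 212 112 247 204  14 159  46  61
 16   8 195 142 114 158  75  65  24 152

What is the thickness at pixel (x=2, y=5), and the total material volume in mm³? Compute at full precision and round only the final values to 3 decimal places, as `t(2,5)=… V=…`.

span = t_max - t_min = 4.98 - 0.9 = 4.080
L(2,5) = 212, L_eff = 1 - 212/255 = 0.168627 (inverted)
t(2,5) = 4.98 - 4.080·0.168627 = 4.292
Σt over all 7·10 pixels = 209.8
V = pitch²·Σt = 1.79²·209.8 = 672.220

t(2,5)=4.292 V=672.220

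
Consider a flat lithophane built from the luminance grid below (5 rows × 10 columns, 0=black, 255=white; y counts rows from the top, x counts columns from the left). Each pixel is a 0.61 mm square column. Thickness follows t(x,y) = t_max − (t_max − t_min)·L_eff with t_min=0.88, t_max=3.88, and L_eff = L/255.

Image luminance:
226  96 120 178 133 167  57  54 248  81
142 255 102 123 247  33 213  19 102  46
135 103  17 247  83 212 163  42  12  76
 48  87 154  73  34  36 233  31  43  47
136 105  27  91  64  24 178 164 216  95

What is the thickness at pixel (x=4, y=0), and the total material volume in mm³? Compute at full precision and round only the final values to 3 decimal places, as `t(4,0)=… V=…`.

t(4,0)=2.315 V=47.594

span = t_max - t_min = 3.88 - 0.88 = 3.000
L(4,0) = 133, L_eff = 133/255 = 0.521569
t(4,0) = 3.88 - 3.000·0.521569 = 2.315
Σt over all 5·10 pixels = 10872/85 ≈ 127.9058824
V = pitch²·Σt = 0.61²·10872/85 = 47.594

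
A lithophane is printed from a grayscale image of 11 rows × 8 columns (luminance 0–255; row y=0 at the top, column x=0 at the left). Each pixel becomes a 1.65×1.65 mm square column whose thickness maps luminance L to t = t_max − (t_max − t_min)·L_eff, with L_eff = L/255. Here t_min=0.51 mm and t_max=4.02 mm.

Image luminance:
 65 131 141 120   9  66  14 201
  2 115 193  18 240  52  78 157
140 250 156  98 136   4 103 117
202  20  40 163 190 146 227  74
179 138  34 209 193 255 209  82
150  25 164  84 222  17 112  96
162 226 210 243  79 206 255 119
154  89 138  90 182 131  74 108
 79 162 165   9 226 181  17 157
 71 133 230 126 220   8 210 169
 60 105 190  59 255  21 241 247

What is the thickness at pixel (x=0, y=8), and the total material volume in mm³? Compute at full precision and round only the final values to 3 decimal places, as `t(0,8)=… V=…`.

t(0,8)=2.933 V=526.760

span = t_max - t_min = 4.02 - 0.51 = 3.510
L(0,8) = 79, L_eff = 79/255 = 0.309804
t(0,8) = 4.02 - 3.510·0.309804 = 2.933
Σt over all 11·8 pixels = 411153/2125 ≈ 193.4837647
V = pitch²·Σt = 1.65²·411153/2125 = 526.760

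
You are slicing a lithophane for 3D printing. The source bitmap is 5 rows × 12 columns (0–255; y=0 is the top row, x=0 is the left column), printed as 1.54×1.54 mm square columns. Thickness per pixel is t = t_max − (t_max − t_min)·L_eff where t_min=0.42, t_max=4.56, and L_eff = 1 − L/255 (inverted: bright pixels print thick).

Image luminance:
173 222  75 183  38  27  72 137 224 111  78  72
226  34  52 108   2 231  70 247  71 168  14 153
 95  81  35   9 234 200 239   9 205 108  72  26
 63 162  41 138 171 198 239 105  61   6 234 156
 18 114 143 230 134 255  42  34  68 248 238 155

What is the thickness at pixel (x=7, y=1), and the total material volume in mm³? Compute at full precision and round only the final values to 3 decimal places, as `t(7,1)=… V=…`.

span = t_max - t_min = 4.56 - 0.42 = 4.140
L(7,1) = 247, L_eff = 1 - 247/255 = 0.031373 (inverted)
t(7,1) = 4.56 - 4.140·0.031373 = 4.430
Σt over all 5·12 pixels = 307263/2125 ≈ 144.5943529
V = pitch²·Σt = 1.54²·307263/2125 = 342.920

t(7,1)=4.430 V=342.920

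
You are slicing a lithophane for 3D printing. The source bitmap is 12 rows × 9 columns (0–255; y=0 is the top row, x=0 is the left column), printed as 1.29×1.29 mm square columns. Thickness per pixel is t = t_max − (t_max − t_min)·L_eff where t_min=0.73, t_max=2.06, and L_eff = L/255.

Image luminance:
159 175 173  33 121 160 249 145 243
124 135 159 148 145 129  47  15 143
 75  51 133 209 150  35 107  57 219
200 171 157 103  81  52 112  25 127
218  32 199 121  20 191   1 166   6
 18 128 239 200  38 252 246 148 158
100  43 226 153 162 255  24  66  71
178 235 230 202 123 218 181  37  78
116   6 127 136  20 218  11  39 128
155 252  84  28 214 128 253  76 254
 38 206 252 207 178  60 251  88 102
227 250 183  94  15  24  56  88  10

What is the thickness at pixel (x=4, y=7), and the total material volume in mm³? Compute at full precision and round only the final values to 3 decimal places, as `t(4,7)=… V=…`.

t(4,7)=1.418 V=247.814

span = t_max - t_min = 2.06 - 0.73 = 1.330
L(4,7) = 123, L_eff = 123/255 = 0.482353
t(4,7) = 2.06 - 1.330·0.482353 = 1.418
Σt over all 12·9 pixels = 949352/6375 ≈ 148.9179608
V = pitch²·Σt = 1.29²·949352/6375 = 247.814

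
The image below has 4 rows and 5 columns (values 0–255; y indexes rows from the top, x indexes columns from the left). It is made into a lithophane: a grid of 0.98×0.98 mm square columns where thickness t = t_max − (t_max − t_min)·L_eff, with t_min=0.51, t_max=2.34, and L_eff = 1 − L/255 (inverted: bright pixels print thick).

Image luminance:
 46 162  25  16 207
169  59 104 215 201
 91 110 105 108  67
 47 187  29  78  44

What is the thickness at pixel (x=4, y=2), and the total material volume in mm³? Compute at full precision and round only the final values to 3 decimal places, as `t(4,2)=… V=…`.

t(4,2)=0.991 V=24.063

span = t_max - t_min = 2.34 - 0.51 = 1.830
L(4,2) = 67, L_eff = 1 - 67/255 = 0.737255 (inverted)
t(4,2) = 2.34 - 1.830·0.737255 = 0.991
Σt over all 4·5 pixels = 21297/850 ≈ 25.0552941
V = pitch²·Σt = 0.98²·21297/850 = 24.063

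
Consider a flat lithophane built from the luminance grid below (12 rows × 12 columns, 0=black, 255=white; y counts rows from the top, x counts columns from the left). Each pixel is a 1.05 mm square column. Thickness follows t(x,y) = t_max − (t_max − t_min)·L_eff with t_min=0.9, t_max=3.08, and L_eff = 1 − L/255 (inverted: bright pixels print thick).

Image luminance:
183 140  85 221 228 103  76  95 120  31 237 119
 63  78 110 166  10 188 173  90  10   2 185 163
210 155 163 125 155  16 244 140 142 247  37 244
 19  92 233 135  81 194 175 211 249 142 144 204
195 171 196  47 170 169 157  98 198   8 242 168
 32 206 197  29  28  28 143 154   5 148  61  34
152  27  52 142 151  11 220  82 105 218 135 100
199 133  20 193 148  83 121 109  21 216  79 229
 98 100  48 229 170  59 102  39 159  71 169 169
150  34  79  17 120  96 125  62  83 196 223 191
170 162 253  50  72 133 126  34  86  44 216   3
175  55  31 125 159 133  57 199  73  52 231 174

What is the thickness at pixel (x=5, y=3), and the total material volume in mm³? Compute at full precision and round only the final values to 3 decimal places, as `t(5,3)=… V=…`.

span = t_max - t_min = 3.08 - 0.9 = 2.180
L(5,3) = 194, L_eff = 1 - 194/255 = 0.239216 (inverted)
t(5,3) = 3.08 - 2.180·0.239216 = 2.559
Σt over all 12·12 pixels = 724297/2550 ≈ 284.0380392
V = pitch²·Σt = 1.05²·724297/2550 = 313.152

t(5,3)=2.559 V=313.152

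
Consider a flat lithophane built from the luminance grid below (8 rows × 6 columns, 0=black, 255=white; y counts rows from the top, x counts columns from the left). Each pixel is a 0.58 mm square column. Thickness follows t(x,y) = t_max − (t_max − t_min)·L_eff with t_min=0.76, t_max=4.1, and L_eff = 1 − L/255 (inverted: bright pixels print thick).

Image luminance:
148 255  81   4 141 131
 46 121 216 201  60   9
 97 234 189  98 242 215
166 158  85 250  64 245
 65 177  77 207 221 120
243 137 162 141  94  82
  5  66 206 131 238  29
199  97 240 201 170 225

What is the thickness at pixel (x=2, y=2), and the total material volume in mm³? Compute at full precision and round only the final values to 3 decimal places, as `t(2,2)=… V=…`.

span = t_max - t_min = 4.1 - 0.76 = 3.340
L(2,2) = 189, L_eff = 1 - 189/255 = 0.258824 (inverted)
t(2,2) = 4.1 - 3.340·0.258824 = 3.236
Σt over all 8·6 pixels = 1632283/12750 ≈ 128.0221961
V = pitch²·Σt = 0.58²·1632283/12750 = 43.067

t(2,2)=3.236 V=43.067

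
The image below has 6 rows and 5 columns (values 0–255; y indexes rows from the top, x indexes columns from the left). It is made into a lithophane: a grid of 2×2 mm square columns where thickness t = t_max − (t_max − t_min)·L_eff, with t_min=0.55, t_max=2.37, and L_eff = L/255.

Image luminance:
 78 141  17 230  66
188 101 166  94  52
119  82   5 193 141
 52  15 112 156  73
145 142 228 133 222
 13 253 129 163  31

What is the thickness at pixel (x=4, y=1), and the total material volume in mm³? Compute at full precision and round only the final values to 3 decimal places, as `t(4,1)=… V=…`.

t(4,1)=1.999 V=183.336

span = t_max - t_min = 2.37 - 0.55 = 1.820
L(4,1) = 52, L_eff = 52/255 = 0.203922
t(4,1) = 2.37 - 1.820·0.203922 = 1.999
Σt over all 6·5 pixels = 38959/850 ≈ 45.8341176
V = pitch²·Σt = 2²·38959/850 = 183.336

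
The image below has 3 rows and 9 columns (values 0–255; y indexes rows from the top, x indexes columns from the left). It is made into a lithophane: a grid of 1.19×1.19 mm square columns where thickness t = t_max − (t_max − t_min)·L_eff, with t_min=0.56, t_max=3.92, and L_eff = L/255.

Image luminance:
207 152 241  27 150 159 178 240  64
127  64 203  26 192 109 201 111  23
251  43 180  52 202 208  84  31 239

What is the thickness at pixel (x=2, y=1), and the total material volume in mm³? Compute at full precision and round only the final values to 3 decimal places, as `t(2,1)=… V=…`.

span = t_max - t_min = 3.92 - 0.56 = 3.360
L(2,1) = 203, L_eff = 203/255 = 0.796078
t(2,1) = 3.92 - 3.360·0.796078 = 1.245
Σt over all 3·9 pixels = 119518/2125 ≈ 56.2437647
V = pitch²·Σt = 1.19²·119518/2125 = 79.647

t(2,1)=1.245 V=79.647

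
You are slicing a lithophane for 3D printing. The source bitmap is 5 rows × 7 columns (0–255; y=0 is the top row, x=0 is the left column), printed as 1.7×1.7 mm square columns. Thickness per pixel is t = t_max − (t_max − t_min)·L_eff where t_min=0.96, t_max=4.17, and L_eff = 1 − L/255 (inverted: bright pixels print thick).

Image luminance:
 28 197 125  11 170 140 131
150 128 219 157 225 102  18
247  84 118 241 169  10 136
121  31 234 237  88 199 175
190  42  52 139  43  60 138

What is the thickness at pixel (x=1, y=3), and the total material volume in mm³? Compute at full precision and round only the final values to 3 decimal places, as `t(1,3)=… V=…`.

t(1,3)=1.350 V=262.815

span = t_max - t_min = 4.17 - 0.96 = 3.210
L(1,3) = 31, L_eff = 1 - 31/255 = 0.878431 (inverted)
t(1,3) = 4.17 - 3.210·0.878431 = 1.350
Σt over all 5·7 pixels = 154597/1700 ≈ 90.9394118
V = pitch²·Σt = 1.7²·154597/1700 = 262.815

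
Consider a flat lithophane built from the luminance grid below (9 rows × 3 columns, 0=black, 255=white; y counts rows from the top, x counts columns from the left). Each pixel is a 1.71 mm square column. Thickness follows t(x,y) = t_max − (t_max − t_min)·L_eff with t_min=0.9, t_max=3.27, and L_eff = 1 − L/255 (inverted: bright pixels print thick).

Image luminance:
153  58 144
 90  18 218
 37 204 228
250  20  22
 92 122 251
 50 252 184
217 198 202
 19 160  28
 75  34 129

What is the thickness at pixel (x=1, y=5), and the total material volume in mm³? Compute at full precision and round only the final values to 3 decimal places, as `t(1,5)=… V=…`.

span = t_max - t_min = 3.27 - 0.9 = 2.370
L(1,5) = 252, L_eff = 1 - 252/255 = 0.011765 (inverted)
t(1,5) = 3.27 - 2.370·0.011765 = 3.242
Σt over all 9·3 pixels = 95899/1700 ≈ 56.4111765
V = pitch²·Σt = 1.71²·95899/1700 = 164.952

t(1,5)=3.242 V=164.952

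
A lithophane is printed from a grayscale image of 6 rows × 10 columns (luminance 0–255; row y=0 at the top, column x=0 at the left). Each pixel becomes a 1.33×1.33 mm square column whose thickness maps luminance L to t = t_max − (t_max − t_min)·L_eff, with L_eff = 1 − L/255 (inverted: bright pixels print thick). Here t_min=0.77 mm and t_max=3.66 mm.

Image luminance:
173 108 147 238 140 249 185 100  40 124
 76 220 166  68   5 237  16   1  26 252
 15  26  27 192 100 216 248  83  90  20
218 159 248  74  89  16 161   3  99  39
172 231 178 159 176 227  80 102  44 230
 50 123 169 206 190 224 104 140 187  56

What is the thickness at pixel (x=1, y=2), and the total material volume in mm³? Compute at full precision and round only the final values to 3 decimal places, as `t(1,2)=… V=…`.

t(1,2)=1.065 V=236.931

span = t_max - t_min = 3.66 - 0.77 = 2.890
L(1,2) = 26, L_eff = 1 - 26/255 = 0.898039 (inverted)
t(1,2) = 3.66 - 2.890·0.898039 = 1.065
Σt over all 6·10 pixels = 100457/750 ≈ 133.9426667
V = pitch²·Σt = 1.33²·100457/750 = 236.931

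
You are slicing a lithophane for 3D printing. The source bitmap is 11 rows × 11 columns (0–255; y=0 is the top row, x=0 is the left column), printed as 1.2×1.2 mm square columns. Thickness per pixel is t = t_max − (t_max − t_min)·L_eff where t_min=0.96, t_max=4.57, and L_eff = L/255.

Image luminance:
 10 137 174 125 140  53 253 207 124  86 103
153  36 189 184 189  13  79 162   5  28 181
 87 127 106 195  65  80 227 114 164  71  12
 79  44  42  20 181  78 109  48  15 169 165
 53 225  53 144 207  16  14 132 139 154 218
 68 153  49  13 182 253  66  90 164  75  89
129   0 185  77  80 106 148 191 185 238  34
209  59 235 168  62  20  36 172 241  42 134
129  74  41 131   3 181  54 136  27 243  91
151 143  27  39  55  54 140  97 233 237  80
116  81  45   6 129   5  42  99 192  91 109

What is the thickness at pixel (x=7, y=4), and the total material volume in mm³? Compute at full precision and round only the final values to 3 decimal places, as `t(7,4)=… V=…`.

t(7,4)=2.701 V=522.739

span = t_max - t_min = 4.57 - 0.96 = 3.610
L(7,4) = 132, L_eff = 132/255 = 0.517647
t(7,4) = 4.57 - 3.610·0.517647 = 2.701
Σt over all 11·11 pixels = 9256837/25500 ≈ 363.0132157
V = pitch²·Σt = 1.2²·9256837/25500 = 522.739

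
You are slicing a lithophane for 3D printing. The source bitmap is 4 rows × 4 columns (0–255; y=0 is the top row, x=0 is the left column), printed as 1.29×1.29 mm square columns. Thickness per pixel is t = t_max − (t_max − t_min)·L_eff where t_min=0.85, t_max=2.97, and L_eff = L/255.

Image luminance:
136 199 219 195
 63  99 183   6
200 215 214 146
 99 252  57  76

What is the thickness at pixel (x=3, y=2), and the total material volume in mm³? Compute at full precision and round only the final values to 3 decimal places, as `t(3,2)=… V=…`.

t(3,2)=1.756 V=46.442

span = t_max - t_min = 2.97 - 0.85 = 2.120
L(3,2) = 146, L_eff = 146/255 = 0.572549
t(3,2) = 2.97 - 2.120·0.572549 = 1.756
Σt over all 4·4 pixels = 177913/6375 ≈ 27.9079216
V = pitch²·Σt = 1.29²·177913/6375 = 46.442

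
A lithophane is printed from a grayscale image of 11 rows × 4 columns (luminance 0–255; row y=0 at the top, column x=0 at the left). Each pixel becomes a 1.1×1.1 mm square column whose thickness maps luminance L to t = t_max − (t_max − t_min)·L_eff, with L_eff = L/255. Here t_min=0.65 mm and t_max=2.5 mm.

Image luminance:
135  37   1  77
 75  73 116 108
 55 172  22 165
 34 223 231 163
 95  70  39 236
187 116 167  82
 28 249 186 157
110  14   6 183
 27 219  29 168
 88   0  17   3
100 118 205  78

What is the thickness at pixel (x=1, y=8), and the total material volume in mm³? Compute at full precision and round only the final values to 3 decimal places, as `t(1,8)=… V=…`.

t(1,8)=0.911 V=92.157

span = t_max - t_min = 2.5 - 0.65 = 1.850
L(1,8) = 219, L_eff = 219/255 = 0.858824
t(1,8) = 2.5 - 1.850·0.858824 = 0.911
Σt over all 11·4 pixels = 97108/1275 ≈ 76.1631373
V = pitch²·Σt = 1.1²·97108/1275 = 92.157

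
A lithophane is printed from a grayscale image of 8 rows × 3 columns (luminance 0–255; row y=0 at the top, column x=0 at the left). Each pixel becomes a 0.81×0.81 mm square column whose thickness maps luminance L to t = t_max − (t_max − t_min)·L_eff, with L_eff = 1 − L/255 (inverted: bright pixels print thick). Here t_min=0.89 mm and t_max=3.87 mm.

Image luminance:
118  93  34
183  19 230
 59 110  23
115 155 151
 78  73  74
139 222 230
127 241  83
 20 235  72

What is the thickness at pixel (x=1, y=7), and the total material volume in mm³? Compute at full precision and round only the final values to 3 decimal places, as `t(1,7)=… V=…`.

span = t_max - t_min = 3.87 - 0.89 = 2.980
L(1,7) = 235, L_eff = 1 - 235/255 = 0.078431 (inverted)
t(1,7) = 3.87 - 2.980·0.078431 = 3.636
Σt over all 8·3 pixels = 351028/6375 ≈ 55.0632157
V = pitch²·Σt = 0.81²·351028/6375 = 36.127

t(1,7)=3.636 V=36.127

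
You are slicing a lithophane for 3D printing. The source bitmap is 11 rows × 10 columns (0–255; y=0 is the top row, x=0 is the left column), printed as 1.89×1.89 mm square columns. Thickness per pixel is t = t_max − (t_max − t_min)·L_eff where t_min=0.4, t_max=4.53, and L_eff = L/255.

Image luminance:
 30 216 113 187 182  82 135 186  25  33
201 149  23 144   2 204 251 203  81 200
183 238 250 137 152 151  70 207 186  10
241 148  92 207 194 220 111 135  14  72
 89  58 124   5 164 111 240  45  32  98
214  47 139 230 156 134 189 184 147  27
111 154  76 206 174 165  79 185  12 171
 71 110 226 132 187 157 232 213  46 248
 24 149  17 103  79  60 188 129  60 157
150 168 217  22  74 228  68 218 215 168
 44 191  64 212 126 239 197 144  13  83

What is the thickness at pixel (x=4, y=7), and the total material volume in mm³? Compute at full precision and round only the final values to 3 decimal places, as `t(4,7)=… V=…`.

t(4,7)=1.501 V=920.267

span = t_max - t_min = 4.53 - 0.4 = 4.130
L(4,7) = 187, L_eff = 187/255 = 0.733333
t(4,7) = 4.53 - 4.130·0.733333 = 1.501
Σt over all 11·10 pixels = 656947/2550 ≈ 257.6262745
V = pitch²·Σt = 1.89²·656947/2550 = 920.267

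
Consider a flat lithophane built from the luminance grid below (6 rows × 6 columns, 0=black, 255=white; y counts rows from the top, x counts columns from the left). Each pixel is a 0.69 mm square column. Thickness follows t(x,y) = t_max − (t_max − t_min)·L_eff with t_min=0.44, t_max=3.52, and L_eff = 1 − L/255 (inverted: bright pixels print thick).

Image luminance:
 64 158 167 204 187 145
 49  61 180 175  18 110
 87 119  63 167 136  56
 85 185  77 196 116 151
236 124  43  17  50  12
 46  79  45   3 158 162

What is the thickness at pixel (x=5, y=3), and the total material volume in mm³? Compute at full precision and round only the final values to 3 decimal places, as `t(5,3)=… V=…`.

t(5,3)=2.264 V=30.147

span = t_max - t_min = 3.52 - 0.44 = 3.080
L(5,3) = 151, L_eff = 1 - 151/255 = 0.407843 (inverted)
t(5,3) = 3.52 - 3.080·0.407843 = 2.264
Σt over all 6·6 pixels = 403667/6375 ≈ 63.3203137
V = pitch²·Σt = 0.69²·403667/6375 = 30.147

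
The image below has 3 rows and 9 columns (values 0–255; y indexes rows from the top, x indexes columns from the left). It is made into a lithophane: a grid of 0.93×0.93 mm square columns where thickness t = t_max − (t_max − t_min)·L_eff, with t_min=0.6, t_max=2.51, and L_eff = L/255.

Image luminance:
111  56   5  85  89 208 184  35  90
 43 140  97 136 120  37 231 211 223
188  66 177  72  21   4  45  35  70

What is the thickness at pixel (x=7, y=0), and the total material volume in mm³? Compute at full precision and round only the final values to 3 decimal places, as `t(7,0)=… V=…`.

t(7,0)=2.248 V=40.611

span = t_max - t_min = 2.51 - 0.6 = 1.910
L(7,0) = 35, L_eff = 35/255 = 0.137255
t(7,0) = 2.51 - 1.910·0.137255 = 2.248
Σt over all 3·9 pixels = 598673/12750 ≈ 46.9547451
V = pitch²·Σt = 0.93²·598673/12750 = 40.611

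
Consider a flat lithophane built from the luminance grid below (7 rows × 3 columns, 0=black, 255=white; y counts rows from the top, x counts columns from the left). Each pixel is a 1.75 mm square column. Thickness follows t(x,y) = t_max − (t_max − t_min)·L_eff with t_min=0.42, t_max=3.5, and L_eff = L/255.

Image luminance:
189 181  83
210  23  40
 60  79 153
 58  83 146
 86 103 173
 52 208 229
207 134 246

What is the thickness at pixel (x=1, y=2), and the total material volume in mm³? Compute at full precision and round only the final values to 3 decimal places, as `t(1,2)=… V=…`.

t(1,2)=2.546 V=123.630

span = t_max - t_min = 3.5 - 0.42 = 3.080
L(1,2) = 79, L_eff = 79/255 = 0.309804
t(1,2) = 3.5 - 3.080·0.309804 = 2.546
Σt over all 7·3 pixels = 514703/12750 ≈ 40.3688627
V = pitch²·Σt = 1.75²·514703/12750 = 123.630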